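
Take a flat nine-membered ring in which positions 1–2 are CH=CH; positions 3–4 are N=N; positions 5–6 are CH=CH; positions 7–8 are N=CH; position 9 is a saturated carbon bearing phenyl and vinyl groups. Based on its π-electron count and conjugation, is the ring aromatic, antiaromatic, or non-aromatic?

Non-aromatic

At the C(phenyl)(vinyl) position, that saturated carbon is sp³ and has no p orbital in the ring π system; the ring's p-orbital overlap is broken there.
Without a continuous loop of overlapping p orbitals the Hückel electron count never comes into play.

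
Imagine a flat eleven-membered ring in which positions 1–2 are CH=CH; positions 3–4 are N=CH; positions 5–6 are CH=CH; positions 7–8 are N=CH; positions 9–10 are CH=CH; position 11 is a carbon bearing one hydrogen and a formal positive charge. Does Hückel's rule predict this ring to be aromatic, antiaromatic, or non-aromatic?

The p orbitals form a continuous loop: every atom in a ring double bond is sp² and brings one electron to the p orbital; each sp² =N– keeps its lone pair in-plane and puts one electron into the π system; the carbocation has an empty p orbital. The ring is fully conjugated.
Adding the contributions, 5 × 2 = 10 from the double-bond units + 0 from the CH(+) atom = 10.
With 10 π electrons (n = 2), the Hückel 4n+2 condition holds.

Aromatic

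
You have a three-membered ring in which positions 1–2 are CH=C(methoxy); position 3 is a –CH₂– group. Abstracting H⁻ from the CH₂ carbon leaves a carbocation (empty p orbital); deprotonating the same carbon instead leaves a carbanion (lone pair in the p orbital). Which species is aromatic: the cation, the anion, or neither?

In either ion the ring is fully conjugated: every atom, including the new sp² carbon, supplies a p orbital.
Cation: 1 × 2 + 0 = 2 π electrons → 4(0)+2, aromatic.
Anion: 1 × 2 + 2 = 4 π electrons → 4(1), antiaromatic.

The cation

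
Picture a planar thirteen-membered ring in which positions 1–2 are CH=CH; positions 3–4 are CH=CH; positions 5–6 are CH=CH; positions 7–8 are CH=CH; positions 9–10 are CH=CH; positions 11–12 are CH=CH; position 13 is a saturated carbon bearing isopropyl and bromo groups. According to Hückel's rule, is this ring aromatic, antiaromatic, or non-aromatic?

The C(isopropyl)(bromo) carbon is saturated: that saturated carbon is sp³ and has no p orbital in the ring π system. Conjugation is not continuous around the ring.
A ring that is not fully conjugated cannot be aromatic or antiaromatic regardless of its π-electron count.

Non-aromatic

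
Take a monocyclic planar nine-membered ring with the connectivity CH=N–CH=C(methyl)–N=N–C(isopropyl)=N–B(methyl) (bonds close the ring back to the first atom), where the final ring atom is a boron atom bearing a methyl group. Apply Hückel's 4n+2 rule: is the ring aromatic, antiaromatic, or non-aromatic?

Every ring atom contributes a p orbital perpendicular to the ring (the double-bond atoms are sp², each contributing one p electron; each sp² =N– keeps its lone pair in-plane and puts one electron into the π system; the boron has an empty p orbital), so the π system is cyclic and fully conjugated.
π-electron count: 4 × 2 = 8 from the double-bond units + 0 from the B(methyl) atom = 8.
With 8 = 4·2 π electrons, Hückel's rule classifies the planar ring as antiaromatic.

Antiaromatic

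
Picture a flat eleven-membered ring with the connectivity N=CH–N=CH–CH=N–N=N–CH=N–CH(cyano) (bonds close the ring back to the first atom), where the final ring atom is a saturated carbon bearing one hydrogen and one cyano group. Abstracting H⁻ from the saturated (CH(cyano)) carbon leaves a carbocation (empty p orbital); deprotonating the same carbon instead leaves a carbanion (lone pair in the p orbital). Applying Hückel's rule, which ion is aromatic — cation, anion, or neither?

The cation

Once that carbon is sp², every ring atom has a p orbital and both ions are fully conjugated.
Cation: 5 × 2 + 0 = 10 π electrons → 4(2)+2, aromatic.
Anion: 5 × 2 + 2 = 12 π electrons → 4(3), antiaromatic.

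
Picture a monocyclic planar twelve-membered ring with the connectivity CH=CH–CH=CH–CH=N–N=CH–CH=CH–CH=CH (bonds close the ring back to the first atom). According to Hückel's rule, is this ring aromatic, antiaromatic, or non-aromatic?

Antiaromatic

Check conjugation: every atom in a ring double bond is sp² and brings one electron to the p orbital; each sp² =N– keeps its lone pair in-plane and puts one electron into the π system — every position has a p orbital, so the cyclic π system is continuous.
Counting π electrons: 6 × 2 = 12 from the 6 double-bond units.
12 = 4(3); a planar, fully conjugated 4n system is antiaromatic.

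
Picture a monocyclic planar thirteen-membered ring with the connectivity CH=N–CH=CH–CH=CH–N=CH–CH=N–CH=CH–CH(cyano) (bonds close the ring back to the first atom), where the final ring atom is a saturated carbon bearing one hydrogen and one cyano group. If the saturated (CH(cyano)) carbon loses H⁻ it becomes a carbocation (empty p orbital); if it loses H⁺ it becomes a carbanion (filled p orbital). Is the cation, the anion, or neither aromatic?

The anion

Once that carbon is sp², every ring atom has a p orbital and both ions are fully conjugated.
Cation: 6 × 2 + 0 = 12 π electrons → 4(3), antiaromatic.
Anion: 6 × 2 + 2 = 14 π electrons → 4(3)+2, aromatic.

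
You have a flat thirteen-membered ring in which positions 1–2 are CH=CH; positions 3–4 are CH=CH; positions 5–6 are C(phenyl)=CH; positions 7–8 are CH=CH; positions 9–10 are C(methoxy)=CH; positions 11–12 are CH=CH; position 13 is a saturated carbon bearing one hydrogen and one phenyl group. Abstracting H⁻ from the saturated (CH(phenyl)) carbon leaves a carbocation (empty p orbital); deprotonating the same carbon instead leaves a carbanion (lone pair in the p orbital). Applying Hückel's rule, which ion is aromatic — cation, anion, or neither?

In either ion the ring is fully conjugated: every atom, including the new sp² carbon, supplies a p orbital.
Cation: 6 × 2 + 0 = 12 π electrons → 4(3), antiaromatic.
Anion: 6 × 2 + 2 = 14 π electrons → 4(3)+2, aromatic.

The anion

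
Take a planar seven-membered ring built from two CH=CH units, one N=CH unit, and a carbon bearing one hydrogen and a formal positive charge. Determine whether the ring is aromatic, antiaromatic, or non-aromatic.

Check conjugation: the double-bond atoms are sp², each contributing one p electron; each =N– nitrogen is pyridine-type (lone pair in the sp² plane, one electron in the p orbital); the carbocation has an empty p orbital — every position has a p orbital, so the cyclic π system is continuous.
Adding the contributions, 3 × 2 = 6 from the double-bond units + 0 from the CH(+) atom = 6.
With 6 π electrons (n = 1), the Hückel 4n+2 condition holds.

Aromatic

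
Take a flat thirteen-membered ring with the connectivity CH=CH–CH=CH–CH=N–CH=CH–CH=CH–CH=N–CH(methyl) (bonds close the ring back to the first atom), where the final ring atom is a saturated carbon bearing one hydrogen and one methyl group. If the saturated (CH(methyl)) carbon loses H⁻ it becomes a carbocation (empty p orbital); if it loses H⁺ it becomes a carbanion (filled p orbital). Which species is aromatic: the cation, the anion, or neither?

Once that carbon is sp², every ring atom has a p orbital and both ions are fully conjugated.
Cation: 6 × 2 + 0 = 12 π electrons → 4(3), antiaromatic.
Anion: 6 × 2 + 2 = 14 π electrons → 4(3)+2, aromatic.

The anion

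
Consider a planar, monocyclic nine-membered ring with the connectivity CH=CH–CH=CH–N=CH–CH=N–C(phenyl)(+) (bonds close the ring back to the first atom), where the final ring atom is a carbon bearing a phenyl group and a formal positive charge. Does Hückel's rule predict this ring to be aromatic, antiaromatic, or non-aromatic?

The p orbitals form a continuous loop: the double-bond atoms are sp², each contributing one p electron; each sp² =N– keeps its lone pair in-plane and puts one electron into the π system; the carbocation has an empty p orbital. The ring is fully conjugated.
π-electron count: 4 × 2 = 8 from the double-bond units + 0 from the C(phenyl)(+) atom = 8.
8 is a 4n count (n = 2), so the planar conjugated ring is antiaromatic.

Antiaromatic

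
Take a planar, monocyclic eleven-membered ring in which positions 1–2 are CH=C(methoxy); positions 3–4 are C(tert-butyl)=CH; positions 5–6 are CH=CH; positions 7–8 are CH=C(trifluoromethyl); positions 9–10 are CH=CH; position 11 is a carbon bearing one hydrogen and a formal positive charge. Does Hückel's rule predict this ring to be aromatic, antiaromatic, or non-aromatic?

Aromatic

All ring atoms are sp² and supply a p orbital to the ring (every atom in a ring double bond is sp² and brings one electron to the p orbital; the carbocation has an empty p orbital); the conjugation is uninterrupted.
π-electron count: 5 × 2 = 10 from the double-bond units + 0 from the CH(+) atom = 10.
Since 10 = 4·2 + 2, the ring meets the 4n+2 criterion.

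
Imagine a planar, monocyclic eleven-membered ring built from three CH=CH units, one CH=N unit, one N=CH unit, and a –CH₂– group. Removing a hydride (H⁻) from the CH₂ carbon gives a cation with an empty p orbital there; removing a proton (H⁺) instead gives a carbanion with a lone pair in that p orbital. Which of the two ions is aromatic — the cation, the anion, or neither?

The cation

Once that carbon is sp², every ring atom has a p orbital and both ions are fully conjugated.
Cation: 5 × 2 + 0 = 10 π electrons → 4(2)+2, aromatic.
Anion: 5 × 2 + 2 = 12 π electrons → 4(3), antiaromatic.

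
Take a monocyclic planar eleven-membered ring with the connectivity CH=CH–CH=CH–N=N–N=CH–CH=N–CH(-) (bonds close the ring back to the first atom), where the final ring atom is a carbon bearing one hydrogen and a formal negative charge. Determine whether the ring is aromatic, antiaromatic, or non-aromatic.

Check conjugation: each doubly-bonded ring atom is sp² with one p-orbital electron; the doubly-bonded nitrogens are pyridine-type — their lone pairs lie in the ring plane, leaving one electron in the p orbital; the carbanion's lone pair occupies the p orbital — every position has a p orbital, so the cyclic π system is continuous.
π-electron count: 5 × 2 = 10 from the double-bond units + 2 from the CH(-) atom = 12.
12 = 4(3); a planar, fully conjugated 4n system is antiaromatic.

Antiaromatic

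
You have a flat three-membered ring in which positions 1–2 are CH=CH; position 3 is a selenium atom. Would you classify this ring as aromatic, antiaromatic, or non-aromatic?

Every ring atom contributes a p orbital perpendicular to the ring (the double-bond atoms are sp², each contributing one p electron; the selenium donates one lone pair from its p orbital), so the π system is cyclic and fully conjugated.
Adding the contributions, 1 × 2 = 2 from the double-bond unit + 2 from the Se atom = 4.
4 is a 4n count (n = 1), so the planar conjugated ring is antiaromatic.

Antiaromatic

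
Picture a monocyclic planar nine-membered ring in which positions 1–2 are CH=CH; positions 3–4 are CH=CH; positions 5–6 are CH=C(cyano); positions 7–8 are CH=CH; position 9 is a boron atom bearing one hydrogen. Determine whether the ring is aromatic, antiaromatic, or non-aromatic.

All ring atoms are sp² and supply a p orbital to the ring (every atom in a ring double bond is sp² and brings one electron to the p orbital; the boron has an empty p orbital); the conjugation is uninterrupted.
Adding the contributions, 4 × 2 = 8 from the double-bond units + 0 from the BH atom = 8.
8 = 4(2); a planar, fully conjugated 4n system is antiaromatic.

Antiaromatic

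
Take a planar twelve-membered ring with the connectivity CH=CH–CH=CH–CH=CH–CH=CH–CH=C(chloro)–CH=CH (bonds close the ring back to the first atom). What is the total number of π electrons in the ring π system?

12

The p orbitals form a continuous loop: the double-bond atoms are sp², each contributing one p electron. The ring is fully conjugated.
π-electron count: 6 × 2 = 12 from the 6 double-bond units.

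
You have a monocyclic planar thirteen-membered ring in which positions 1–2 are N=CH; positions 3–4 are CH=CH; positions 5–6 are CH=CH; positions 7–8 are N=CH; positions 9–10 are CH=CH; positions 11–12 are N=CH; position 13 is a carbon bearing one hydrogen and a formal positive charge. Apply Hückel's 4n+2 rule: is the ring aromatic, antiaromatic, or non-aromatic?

The p orbitals form a continuous loop: each doubly-bonded ring atom is sp² with one p-orbital electron; each =N– nitrogen is pyridine-type (lone pair in the sp² plane, one electron in the p orbital); the carbocation has an empty p orbital. The ring is fully conjugated.
π-electron count: 6 × 2 = 12 from the double-bond units + 0 from the CH(+) atom = 12.
12 = 4(3); a planar, fully conjugated 4n system is antiaromatic.

Antiaromatic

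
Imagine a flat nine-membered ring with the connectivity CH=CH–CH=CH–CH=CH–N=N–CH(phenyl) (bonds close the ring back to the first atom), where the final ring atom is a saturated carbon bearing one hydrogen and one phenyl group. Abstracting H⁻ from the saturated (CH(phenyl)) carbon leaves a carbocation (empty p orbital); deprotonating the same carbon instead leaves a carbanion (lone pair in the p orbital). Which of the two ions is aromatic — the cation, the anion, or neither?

In both ions every ring atom is sp² and contributes a p orbital, so both rings are fully conjugated.
Cation: 4 × 2 + 0 = 8 π electrons → 4(2), antiaromatic.
Anion: 4 × 2 + 2 = 10 π electrons → 4(2)+2, aromatic.

The anion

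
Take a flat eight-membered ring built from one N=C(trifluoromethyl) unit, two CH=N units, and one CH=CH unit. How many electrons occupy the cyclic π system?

8

The p orbitals form a continuous loop: every atom in a ring double bond is sp² and brings one electron to the p orbital; the doubly-bonded nitrogens are pyridine-type — their lone pairs lie in the ring plane, leaving one electron in the p orbital. The ring is fully conjugated.
Adding the contributions, 4 × 2 = 8 from the 4 double-bond units.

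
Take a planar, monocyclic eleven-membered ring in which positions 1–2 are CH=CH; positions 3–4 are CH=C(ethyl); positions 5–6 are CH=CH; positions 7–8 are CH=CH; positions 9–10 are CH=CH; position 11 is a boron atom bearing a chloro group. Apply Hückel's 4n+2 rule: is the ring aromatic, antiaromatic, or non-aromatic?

Aromatic

The p orbitals form a continuous loop: the double-bond atoms are sp², each contributing one p electron; the boron has an empty p orbital. The ring is fully conjugated.
Tallying contributions gives 5 × 2 = 10 from the double-bond units + 0 from the B(chloro) atom = 10.
Since 10 = 4·2 + 2, the ring meets the 4n+2 criterion.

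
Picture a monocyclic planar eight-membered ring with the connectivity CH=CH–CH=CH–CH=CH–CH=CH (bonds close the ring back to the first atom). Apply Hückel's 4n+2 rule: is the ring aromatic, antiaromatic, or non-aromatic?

Antiaromatic

Every ring atom contributes a p orbital perpendicular to the ring (each doubly-bonded ring atom is sp² with one p-orbital electron), so the π system is cyclic and fully conjugated.
Tallying contributions gives 4 × 2 = 8 from the 4 double-bond units.
With 8 = 4·2 π electrons, Hückel's rule classifies the planar ring as antiaromatic.
(The species described is cyclooctatetraene.)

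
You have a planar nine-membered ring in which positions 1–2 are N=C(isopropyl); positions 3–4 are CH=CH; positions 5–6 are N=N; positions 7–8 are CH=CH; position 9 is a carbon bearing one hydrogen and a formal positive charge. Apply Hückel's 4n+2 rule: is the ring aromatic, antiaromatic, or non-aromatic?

Antiaromatic

The p orbitals form a continuous loop: the double-bond atoms are sp², each contributing one p electron; the doubly-bonded nitrogens are pyridine-type — their lone pairs lie in the ring plane, leaving one electron in the p orbital; the carbocation has an empty p orbital. The ring is fully conjugated.
Counting π electrons: 4 × 2 = 8 from the double-bond units + 0 from the CH(+) atom = 8.
8 = 4(2); a planar, fully conjugated 4n system is antiaromatic.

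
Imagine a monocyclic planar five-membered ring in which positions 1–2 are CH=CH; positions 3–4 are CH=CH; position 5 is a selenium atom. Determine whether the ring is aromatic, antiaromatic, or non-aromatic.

Aromatic

Check conjugation: the double-bond atoms are sp², each contributing one p electron; the selenium donates one lone pair from its p orbital — every position has a p orbital, so the cyclic π system is continuous.
Adding the contributions, 2 × 2 = 4 from the double-bond units + 2 from the Se atom = 6.
That gives a 4n+2 count (6, n = 1).
(The species described is selenophene.)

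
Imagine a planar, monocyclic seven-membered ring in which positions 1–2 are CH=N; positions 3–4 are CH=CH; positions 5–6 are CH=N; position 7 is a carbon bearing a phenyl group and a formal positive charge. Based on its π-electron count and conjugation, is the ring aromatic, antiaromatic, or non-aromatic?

Aromatic

The p orbitals form a continuous loop: every atom in a ring double bond is sp² and brings one electron to the p orbital; each =N– nitrogen is pyridine-type (lone pair in the sp² plane, one electron in the p orbital); the carbocation has an empty p orbital. The ring is fully conjugated.
Tallying contributions gives 3 × 2 = 6 from the double-bond units + 0 from the C(phenyl)(+) atom = 6.
With 6 π electrons (n = 1), the Hückel 4n+2 condition holds.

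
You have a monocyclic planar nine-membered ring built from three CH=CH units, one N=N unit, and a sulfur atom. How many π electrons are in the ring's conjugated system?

All ring atoms are sp² and supply a p orbital to the ring (the double-bond atoms are sp², each contributing one p electron; each =N– nitrogen is pyridine-type (lone pair in the sp² plane, one electron in the p orbital); the sulfur donates one lone pair from its p orbital); the conjugation is uninterrupted.
π-electron count: 4 × 2 = 8 from the double-bond units + 2 from the S atom = 10.

10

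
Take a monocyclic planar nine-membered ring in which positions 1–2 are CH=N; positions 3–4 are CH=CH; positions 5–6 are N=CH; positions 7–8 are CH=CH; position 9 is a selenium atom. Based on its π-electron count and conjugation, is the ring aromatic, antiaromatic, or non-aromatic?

All ring atoms are sp² and supply a p orbital to the ring (each doubly-bonded ring atom is sp² with one p-orbital electron; the doubly-bonded nitrogens are pyridine-type — their lone pairs lie in the ring plane, leaving one electron in the p orbital; the selenium donates one lone pair from its p orbital); the conjugation is uninterrupted.
Counting π electrons: 4 × 2 = 8 from the double-bond units + 2 from the Se atom = 10.
10 = 4(2) + 2, which satisfies Hückel's 4n+2 rule.

Aromatic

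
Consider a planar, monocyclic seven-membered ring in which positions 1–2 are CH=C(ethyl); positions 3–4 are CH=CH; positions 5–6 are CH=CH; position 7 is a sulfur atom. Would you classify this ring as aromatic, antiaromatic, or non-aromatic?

Every ring atom contributes a p orbital perpendicular to the ring (the double-bond atoms are sp², each contributing one p electron; the sulfur donates one lone pair from its p orbital), so the π system is cyclic and fully conjugated.
π-electron count: 3 × 2 = 6 from the double-bond units + 2 from the S atom = 8.
8 is a 4n count (n = 2), so the planar conjugated ring is antiaromatic.

Antiaromatic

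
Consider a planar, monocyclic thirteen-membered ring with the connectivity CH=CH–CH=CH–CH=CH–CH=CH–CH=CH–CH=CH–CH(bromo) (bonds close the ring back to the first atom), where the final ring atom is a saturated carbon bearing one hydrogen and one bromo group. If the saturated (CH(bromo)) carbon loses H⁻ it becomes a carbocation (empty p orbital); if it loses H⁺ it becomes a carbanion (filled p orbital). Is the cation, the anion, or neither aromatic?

In either ion the ring is fully conjugated: every atom, including the new sp² carbon, supplies a p orbital.
Cation: 6 × 2 + 0 = 12 π electrons → 4(3), antiaromatic.
Anion: 6 × 2 + 2 = 14 π electrons → 4(3)+2, aromatic.

The anion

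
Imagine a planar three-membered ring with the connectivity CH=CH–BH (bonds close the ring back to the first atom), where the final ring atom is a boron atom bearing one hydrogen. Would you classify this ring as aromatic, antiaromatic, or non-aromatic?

Check conjugation: the double-bond atoms are sp², each contributing one p electron; the boron has an empty p orbital — every position has a p orbital, so the cyclic π system is continuous.
π-electron count: 1 × 2 = 2 from the double-bond unit + 0 from the BH atom = 2.
That gives a 4n+2 count (2, n = 0).

Aromatic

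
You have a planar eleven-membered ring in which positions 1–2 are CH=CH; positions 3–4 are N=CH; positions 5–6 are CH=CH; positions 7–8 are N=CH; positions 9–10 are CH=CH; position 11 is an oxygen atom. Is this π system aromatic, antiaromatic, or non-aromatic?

All ring atoms are sp² and supply a p orbital to the ring (every atom in a ring double bond is sp² and brings one electron to the p orbital; each sp² =N– keeps its lone pair in-plane and puts one electron into the π system; the oxygen donates one lone pair from its p orbital); the conjugation is uninterrupted.
Counting π electrons: 5 × 2 = 10 from the double-bond units + 2 from the O atom = 12.
12 = 4(3); a planar, fully conjugated 4n system is antiaromatic.

Antiaromatic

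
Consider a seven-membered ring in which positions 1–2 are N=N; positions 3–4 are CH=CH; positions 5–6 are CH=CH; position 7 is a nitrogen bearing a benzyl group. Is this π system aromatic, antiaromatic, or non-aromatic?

Antiaromatic

Check conjugation: every atom in a ring double bond is sp² and brings one electron to the p orbital; the doubly-bonded nitrogens are pyridine-type — their lone pairs lie in the ring plane, leaving one electron in the p orbital; the pyrrole-type nitrogen donates its lone pair from the p orbital — every position has a p orbital, so the cyclic π system is continuous.
Adding the contributions, 3 × 2 = 6 from the double-bond units + 2 from the N(benzyl) atom = 8.
A 4n π count (8, n = 2) in a planar conjugated ring means antiaromatic.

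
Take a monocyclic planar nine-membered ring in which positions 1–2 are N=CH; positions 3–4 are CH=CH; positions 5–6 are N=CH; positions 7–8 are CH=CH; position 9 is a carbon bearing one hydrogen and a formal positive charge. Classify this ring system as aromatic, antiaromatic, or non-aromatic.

The p orbitals form a continuous loop: each doubly-bonded ring atom is sp² with one p-orbital electron; each =N– nitrogen is pyridine-type (lone pair in the sp² plane, one electron in the p orbital); the carbocation has an empty p orbital. The ring is fully conjugated.
π-electron count: 4 × 2 = 8 from the double-bond units + 0 from the CH(+) atom = 8.
8 = 4(2); a planar, fully conjugated 4n system is antiaromatic.

Antiaromatic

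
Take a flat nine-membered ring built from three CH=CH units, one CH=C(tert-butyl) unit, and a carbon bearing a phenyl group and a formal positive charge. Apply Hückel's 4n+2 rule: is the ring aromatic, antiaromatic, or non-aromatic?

The p orbitals form a continuous loop: the double-bond atoms are sp², each contributing one p electron; the carbocation has an empty p orbital. The ring is fully conjugated.
Counting π electrons: 4 × 2 = 8 from the double-bond units + 0 from the C(phenyl)(+) atom = 8.
8 = 4(2); a planar, fully conjugated 4n system is antiaromatic.

Antiaromatic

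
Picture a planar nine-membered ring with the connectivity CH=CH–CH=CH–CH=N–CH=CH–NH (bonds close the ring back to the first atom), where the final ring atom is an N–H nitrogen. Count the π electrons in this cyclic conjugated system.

10

Every ring atom contributes a p orbital perpendicular to the ring (every atom in a ring double bond is sp² and brings one electron to the p orbital; the doubly-bonded nitrogens are pyridine-type — their lone pairs lie in the ring plane, leaving one electron in the p orbital; the pyrrole-type nitrogen donates its lone pair from the p orbital), so the π system is cyclic and fully conjugated.
π-electron count: 4 × 2 = 8 from the double-bond units + 2 from the NH atom = 10.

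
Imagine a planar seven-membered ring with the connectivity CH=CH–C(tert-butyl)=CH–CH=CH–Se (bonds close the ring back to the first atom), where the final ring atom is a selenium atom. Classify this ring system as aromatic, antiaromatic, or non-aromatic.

Antiaromatic

Check conjugation: the double-bond atoms are sp², each contributing one p electron; the selenium donates one lone pair from its p orbital — every position has a p orbital, so the cyclic π system is continuous.
Tallying contributions gives 3 × 2 = 6 from the double-bond units + 2 from the Se atom = 8.
8 = 4(2); a planar, fully conjugated 4n system is antiaromatic.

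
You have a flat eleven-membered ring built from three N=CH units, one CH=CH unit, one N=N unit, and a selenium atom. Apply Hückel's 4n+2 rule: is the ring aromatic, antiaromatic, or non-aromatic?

The p orbitals form a continuous loop: every atom in a ring double bond is sp² and brings one electron to the p orbital; each sp² =N– keeps its lone pair in-plane and puts one electron into the π system; the selenium donates one lone pair from its p orbital. The ring is fully conjugated.
Counting π electrons: 5 × 2 = 10 from the double-bond units + 2 from the Se atom = 12.
With 12 = 4·3 π electrons, Hückel's rule classifies the planar ring as antiaromatic.

Antiaromatic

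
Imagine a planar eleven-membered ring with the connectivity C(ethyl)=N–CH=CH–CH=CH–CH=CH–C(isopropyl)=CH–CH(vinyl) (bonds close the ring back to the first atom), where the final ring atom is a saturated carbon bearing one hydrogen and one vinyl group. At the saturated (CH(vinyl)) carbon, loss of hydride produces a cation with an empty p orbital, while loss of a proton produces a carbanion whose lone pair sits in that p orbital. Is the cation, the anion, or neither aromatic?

The cation

In both ions every ring atom is sp² and contributes a p orbital, so both rings are fully conjugated.
Cation: 5 × 2 + 0 = 10 π electrons → 4(2)+2, aromatic.
Anion: 5 × 2 + 2 = 12 π electrons → 4(3), antiaromatic.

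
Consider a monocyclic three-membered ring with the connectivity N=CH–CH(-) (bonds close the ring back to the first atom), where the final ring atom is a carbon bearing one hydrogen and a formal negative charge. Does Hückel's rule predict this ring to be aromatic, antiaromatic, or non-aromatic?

Every ring atom contributes a p orbital perpendicular to the ring (every atom in a ring double bond is sp² and brings one electron to the p orbital; each =N– nitrogen is pyridine-type (lone pair in the sp² plane, one electron in the p orbital); the carbanion's lone pair occupies the p orbital), so the π system is cyclic and fully conjugated.
Adding the contributions, 1 × 2 = 2 from the double-bond unit + 2 from the CH(-) atom = 4.
4 = 4(1); a planar, fully conjugated 4n system is antiaromatic.

Antiaromatic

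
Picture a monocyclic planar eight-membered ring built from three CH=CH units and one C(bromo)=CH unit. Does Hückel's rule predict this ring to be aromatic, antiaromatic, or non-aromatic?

Antiaromatic

The p orbitals form a continuous loop: every atom in a ring double bond is sp² and brings one electron to the p orbital. The ring is fully conjugated.
π-electron count: 4 × 2 = 8 from the 4 double-bond units.
8 = 4(2); a planar, fully conjugated 4n system is antiaromatic.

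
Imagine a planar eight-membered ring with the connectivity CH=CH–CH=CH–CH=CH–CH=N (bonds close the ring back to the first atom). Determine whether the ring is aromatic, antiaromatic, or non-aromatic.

The p orbitals form a continuous loop: every atom in a ring double bond is sp² and brings one electron to the p orbital; each sp² =N– keeps its lone pair in-plane and puts one electron into the π system. The ring is fully conjugated.
Adding the contributions, 4 × 2 = 8 from the 4 double-bond units.
8 is a 4n count (n = 2), so the planar conjugated ring is antiaromatic.

Antiaromatic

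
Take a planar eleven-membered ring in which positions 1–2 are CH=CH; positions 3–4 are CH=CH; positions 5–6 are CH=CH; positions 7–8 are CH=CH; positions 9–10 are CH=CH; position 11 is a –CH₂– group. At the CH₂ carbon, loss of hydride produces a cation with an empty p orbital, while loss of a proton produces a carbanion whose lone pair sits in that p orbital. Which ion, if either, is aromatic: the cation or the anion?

The cation

Both ions have a continuous loop of p orbitals — each ring atom is sp².
Cation: 5 × 2 + 0 = 10 π electrons → 4(2)+2, aromatic.
Anion: 5 × 2 + 2 = 12 π electrons → 4(3), antiaromatic.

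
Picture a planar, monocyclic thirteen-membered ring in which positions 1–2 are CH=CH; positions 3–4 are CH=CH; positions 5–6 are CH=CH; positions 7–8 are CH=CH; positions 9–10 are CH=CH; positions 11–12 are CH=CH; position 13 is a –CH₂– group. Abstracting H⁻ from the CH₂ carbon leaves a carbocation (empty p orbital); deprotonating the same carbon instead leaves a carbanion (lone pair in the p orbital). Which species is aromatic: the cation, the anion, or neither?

In both ions every ring atom is sp² and contributes a p orbital, so both rings are fully conjugated.
Cation: 6 × 2 + 0 = 12 π electrons → 4(3), antiaromatic.
Anion: 6 × 2 + 2 = 14 π electrons → 4(3)+2, aromatic.

The anion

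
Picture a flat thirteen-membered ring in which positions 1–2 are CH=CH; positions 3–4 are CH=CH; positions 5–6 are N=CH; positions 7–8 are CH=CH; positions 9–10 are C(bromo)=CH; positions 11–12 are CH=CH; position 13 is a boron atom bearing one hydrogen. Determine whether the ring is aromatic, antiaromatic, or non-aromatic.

Every ring atom contributes a p orbital perpendicular to the ring (the double-bond atoms are sp², each contributing one p electron; each =N– nitrogen is pyridine-type (lone pair in the sp² plane, one electron in the p orbital); the boron has an empty p orbital), so the π system is cyclic and fully conjugated.
π-electron count: 6 × 2 = 12 from the double-bond units + 0 from the BH atom = 12.
12 is a 4n count (n = 3), so the planar conjugated ring is antiaromatic.

Antiaromatic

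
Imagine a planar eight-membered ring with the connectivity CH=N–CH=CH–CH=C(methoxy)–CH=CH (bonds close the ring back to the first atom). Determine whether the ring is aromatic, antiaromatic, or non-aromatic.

Antiaromatic

All ring atoms are sp² and supply a p orbital to the ring (every atom in a ring double bond is sp² and brings one electron to the p orbital; each sp² =N– keeps its lone pair in-plane and puts one electron into the π system); the conjugation is uninterrupted.
π-electron count: 4 × 2 = 8 from the 4 double-bond units.
With 8 = 4·2 π electrons, Hückel's rule classifies the planar ring as antiaromatic.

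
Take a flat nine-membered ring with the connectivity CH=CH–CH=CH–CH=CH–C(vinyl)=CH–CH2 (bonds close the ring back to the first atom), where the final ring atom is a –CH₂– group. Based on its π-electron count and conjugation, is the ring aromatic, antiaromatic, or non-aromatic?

The CH2 position has four σ bonds — the tetrahedral CH₂ carbon is sp³ and has no p orbital in the ring π system — so the cyclic conjugation is interrupted.
Without a continuous loop of overlapping p orbitals the Hückel electron count never comes into play.

Non-aromatic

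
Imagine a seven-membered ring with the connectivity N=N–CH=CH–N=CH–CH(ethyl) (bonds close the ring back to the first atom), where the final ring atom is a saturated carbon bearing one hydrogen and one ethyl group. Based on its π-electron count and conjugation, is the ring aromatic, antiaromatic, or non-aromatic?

At the CH(ethyl) position, that saturated carbon is sp³ and has no p orbital in the ring π system; the ring's p-orbital overlap is broken there.
Hückel's rule only applies to fully conjugated rings, so this one is simply non-aromatic.

Non-aromatic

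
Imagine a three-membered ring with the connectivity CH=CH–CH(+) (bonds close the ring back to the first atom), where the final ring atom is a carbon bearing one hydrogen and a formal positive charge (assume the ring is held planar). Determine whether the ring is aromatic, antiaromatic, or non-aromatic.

Check conjugation: the double-bond atoms are sp², each contributing one p electron; the carbocation has an empty p orbital — every position has a p orbital, so the cyclic π system is continuous.
Tallying contributions gives 1 × 2 = 2 from the double-bond unit + 0 from the CH(+) atom = 2.
Since 2 = 4·0 + 2, the ring meets the 4n+2 criterion.
(This ring is the cyclopropenyl cation.)

Aromatic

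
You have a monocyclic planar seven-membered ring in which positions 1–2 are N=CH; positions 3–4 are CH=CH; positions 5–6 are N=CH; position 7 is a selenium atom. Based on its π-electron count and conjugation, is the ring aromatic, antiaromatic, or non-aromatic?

Antiaromatic

Every ring atom contributes a p orbital perpendicular to the ring (every atom in a ring double bond is sp² and brings one electron to the p orbital; each sp² =N– keeps its lone pair in-plane and puts one electron into the π system; the selenium donates one lone pair from its p orbital), so the π system is cyclic and fully conjugated.
Counting π electrons: 3 × 2 = 6 from the double-bond units + 2 from the Se atom = 8.
8 is a 4n count (n = 2), so the planar conjugated ring is antiaromatic.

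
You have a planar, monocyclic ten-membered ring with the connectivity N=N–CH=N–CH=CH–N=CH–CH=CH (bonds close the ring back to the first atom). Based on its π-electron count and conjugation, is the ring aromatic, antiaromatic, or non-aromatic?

Every ring atom contributes a p orbital perpendicular to the ring (every atom in a ring double bond is sp² and brings one electron to the p orbital; the doubly-bonded nitrogens are pyridine-type — their lone pairs lie in the ring plane, leaving one electron in the p orbital), so the π system is cyclic and fully conjugated.
Counting π electrons: 5 × 2 = 10 from the 5 double-bond units.
10 = 4(2) + 2, which satisfies Hückel's 4n+2 rule.

Aromatic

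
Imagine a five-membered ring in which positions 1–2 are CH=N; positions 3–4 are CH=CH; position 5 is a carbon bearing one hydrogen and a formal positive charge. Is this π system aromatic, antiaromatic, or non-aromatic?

Antiaromatic

All ring atoms are sp² and supply a p orbital to the ring (the double-bond atoms are sp², each contributing one p electron; each =N– nitrogen is pyridine-type (lone pair in the sp² plane, one electron in the p orbital); the carbocation has an empty p orbital); the conjugation is uninterrupted.
Counting π electrons: 2 × 2 = 4 from the double-bond units + 0 from the CH(+) atom = 4.
A 4n π count (4, n = 1) in a planar conjugated ring means antiaromatic.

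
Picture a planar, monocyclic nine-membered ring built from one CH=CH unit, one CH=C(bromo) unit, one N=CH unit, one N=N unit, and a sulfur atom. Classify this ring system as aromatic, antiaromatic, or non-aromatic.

Aromatic

Every ring atom contributes a p orbital perpendicular to the ring (each doubly-bonded ring atom is sp² with one p-orbital electron; the doubly-bonded nitrogens are pyridine-type — their lone pairs lie in the ring plane, leaving one electron in the p orbital; the sulfur donates one lone pair from its p orbital), so the π system is cyclic and fully conjugated.
Tallying contributions gives 4 × 2 = 8 from the double-bond units + 2 from the S atom = 10.
10 = 4(2) + 2, which satisfies Hückel's 4n+2 rule.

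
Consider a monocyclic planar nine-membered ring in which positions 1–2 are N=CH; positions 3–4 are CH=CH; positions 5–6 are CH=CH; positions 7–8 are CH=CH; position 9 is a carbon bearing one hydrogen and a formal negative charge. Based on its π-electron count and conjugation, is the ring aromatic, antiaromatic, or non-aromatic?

Aromatic

Check conjugation: each doubly-bonded ring atom is sp² with one p-orbital electron; each sp² =N– keeps its lone pair in-plane and puts one electron into the π system; the carbanion's lone pair occupies the p orbital — every position has a p orbital, so the cyclic π system is continuous.
Tallying contributions gives 4 × 2 = 8 from the double-bond units + 2 from the CH(-) atom = 10.
Since 10 = 4·2 + 2, the ring meets the 4n+2 criterion.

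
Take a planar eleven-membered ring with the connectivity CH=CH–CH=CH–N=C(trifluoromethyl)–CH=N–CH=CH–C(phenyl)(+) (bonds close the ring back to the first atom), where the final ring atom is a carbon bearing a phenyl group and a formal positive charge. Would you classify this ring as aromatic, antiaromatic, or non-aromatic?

Aromatic

All ring atoms are sp² and supply a p orbital to the ring (the double-bond atoms are sp², each contributing one p electron; each sp² =N– keeps its lone pair in-plane and puts one electron into the π system; the carbocation has an empty p orbital); the conjugation is uninterrupted.
Tallying contributions gives 5 × 2 = 10 from the double-bond units + 0 from the C(phenyl)(+) atom = 10.
With 10 π electrons (n = 2), the Hückel 4n+2 condition holds.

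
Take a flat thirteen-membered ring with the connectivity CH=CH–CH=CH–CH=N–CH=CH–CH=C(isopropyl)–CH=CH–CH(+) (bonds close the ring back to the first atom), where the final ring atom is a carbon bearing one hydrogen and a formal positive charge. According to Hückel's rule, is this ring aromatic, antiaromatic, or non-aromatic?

Antiaromatic

All ring atoms are sp² and supply a p orbital to the ring (every atom in a ring double bond is sp² and brings one electron to the p orbital; each sp² =N– keeps its lone pair in-plane and puts one electron into the π system; the carbocation has an empty p orbital); the conjugation is uninterrupted.
Adding the contributions, 6 × 2 = 12 from the double-bond units + 0 from the CH(+) atom = 12.
12 = 4(3); a planar, fully conjugated 4n system is antiaromatic.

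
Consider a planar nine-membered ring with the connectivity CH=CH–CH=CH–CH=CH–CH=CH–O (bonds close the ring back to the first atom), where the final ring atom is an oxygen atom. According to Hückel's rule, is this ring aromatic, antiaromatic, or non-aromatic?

The p orbitals form a continuous loop: every atom in a ring double bond is sp² and brings one electron to the p orbital; the oxygen donates one lone pair from its p orbital. The ring is fully conjugated.
Adding the contributions, 4 × 2 = 8 from the double-bond units + 2 from the O atom = 10.
That gives a 4n+2 count (10, n = 2).

Aromatic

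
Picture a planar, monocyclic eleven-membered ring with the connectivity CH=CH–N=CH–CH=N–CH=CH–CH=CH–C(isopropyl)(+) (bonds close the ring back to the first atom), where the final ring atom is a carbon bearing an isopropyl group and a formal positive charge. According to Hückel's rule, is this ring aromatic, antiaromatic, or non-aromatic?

Every ring atom contributes a p orbital perpendicular to the ring (every atom in a ring double bond is sp² and brings one electron to the p orbital; each =N– nitrogen is pyridine-type (lone pair in the sp² plane, one electron in the p orbital); the carbocation has an empty p orbital), so the π system is cyclic and fully conjugated.
π-electron count: 5 × 2 = 10 from the double-bond units + 0 from the C(isopropyl)(+) atom = 10.
Since 10 = 4·2 + 2, the ring meets the 4n+2 criterion.

Aromatic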